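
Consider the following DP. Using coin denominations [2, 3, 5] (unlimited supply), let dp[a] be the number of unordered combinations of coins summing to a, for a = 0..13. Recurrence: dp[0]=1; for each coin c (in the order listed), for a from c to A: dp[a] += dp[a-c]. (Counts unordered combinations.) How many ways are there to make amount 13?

5

after  coin     0     1     2     3     4     5     6     7     8     9    10    11    12    13
          2     1     0     1     0     1     0     1     0     1     0     1     0     1     0
          3     1     0     1     1     1     1     2     1     2     2     2     2     3     2
          5     1     0     1     1     1     2     2     2     3     3     4     4     5     5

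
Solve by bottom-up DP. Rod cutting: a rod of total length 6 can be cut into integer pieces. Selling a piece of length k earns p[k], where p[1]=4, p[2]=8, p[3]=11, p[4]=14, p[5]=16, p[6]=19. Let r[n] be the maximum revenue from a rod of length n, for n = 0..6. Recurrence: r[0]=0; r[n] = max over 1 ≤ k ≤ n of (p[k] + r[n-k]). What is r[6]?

24

   n    0    1    2    3    4    5    6
r[n]    0    4    8   12   16   20   24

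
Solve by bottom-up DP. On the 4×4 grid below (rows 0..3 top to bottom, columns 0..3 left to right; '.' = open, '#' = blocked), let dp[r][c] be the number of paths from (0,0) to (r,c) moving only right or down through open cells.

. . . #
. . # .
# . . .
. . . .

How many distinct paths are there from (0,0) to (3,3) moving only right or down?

6

r\c   0   1   2   3
  0   1   1   1   0
  1   1   2   0   0
  2   0   2   2   2
  3   0   2   4   6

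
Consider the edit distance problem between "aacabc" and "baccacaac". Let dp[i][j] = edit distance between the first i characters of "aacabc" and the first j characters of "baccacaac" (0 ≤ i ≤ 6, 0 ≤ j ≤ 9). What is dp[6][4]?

   ''  b  a  c  c  a  c  a  a  c
''  0  1  2  3  4  5  6  7  8  9
 a  1  1  1  2  3  4  5  6  7  8
 a  2  2  1  2  3  3  4  5  6  7
 c  3  3  2  1  2  3  3  4  5  6
 a  4  4  3  2  2  2  3  3  4  5
 b  5  4  4  3  3  3  3  4  4  5
 c  6  5  5  4  3  4  3  4  5  4

3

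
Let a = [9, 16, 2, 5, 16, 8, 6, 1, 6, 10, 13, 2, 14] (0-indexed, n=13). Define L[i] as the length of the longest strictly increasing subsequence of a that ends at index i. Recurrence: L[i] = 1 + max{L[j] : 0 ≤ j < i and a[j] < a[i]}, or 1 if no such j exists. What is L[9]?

4

   i    0    1    2    3    4    5    6    7    8    9   10   11   12
a[i]    9   16    2    5   16    8    6    1    6   10   13    2   14
L[i]    1    2    1    2    3    3    3    1    3    4    5    2    6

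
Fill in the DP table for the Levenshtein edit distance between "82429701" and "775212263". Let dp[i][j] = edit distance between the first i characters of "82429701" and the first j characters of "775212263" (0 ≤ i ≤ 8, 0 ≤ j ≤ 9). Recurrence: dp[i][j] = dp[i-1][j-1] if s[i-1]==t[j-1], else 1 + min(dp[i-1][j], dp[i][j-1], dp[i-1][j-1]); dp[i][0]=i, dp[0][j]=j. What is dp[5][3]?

   ''  7  7  5  2  1  2  2  6  3
''  0  1  2  3  4  5  6  7  8  9
 8  1  1  2  3  4  5  6  7  8  9
 2  2  2  2  3  3  4  5  6  7  8
 4  3  3  3  3  4  4  5  6  7  8
 2  4  4  4  4  3  4  4  5  6  7
 9  5  5  5  5  4  4  5  5  6  7
 7  6  5  5  6  5  5  5  6  6  7
 0  7  6  6  6  6  6  6  6  7  7
 1  8  7  7  7  7  6  7  7  7  8

5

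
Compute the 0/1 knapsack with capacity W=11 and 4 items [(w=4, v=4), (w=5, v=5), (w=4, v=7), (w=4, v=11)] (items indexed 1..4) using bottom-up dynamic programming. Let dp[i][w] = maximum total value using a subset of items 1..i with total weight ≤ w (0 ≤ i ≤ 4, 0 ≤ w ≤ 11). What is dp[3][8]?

i\w   0   1   2   3   4   5   6   7   8   9  10  11
  0   0   0   0   0   0   0   0   0   0   0   0   0
  1   0   0   0   0   4   4   4   4   4   4   4   4
  2   0   0   0   0   4   5   5   5   5   9   9   9
  3   0   0   0   0   7   7   7   7  11  12  12  12
  4   0   0   0   0  11  11  11  11  18  18  18  18

11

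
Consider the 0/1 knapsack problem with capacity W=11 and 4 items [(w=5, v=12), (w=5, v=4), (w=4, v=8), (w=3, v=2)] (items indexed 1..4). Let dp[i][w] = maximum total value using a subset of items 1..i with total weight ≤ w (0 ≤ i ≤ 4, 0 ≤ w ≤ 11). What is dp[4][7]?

12

i\w   0   1   2   3   4   5   6   7   8   9  10  11
  0   0   0   0   0   0   0   0   0   0   0   0   0
  1   0   0   0   0   0  12  12  12  12  12  12  12
  2   0   0   0   0   0  12  12  12  12  12  16  16
  3   0   0   0   0   8  12  12  12  12  20  20  20
  4   0   0   0   2   8  12  12  12  14  20  20  20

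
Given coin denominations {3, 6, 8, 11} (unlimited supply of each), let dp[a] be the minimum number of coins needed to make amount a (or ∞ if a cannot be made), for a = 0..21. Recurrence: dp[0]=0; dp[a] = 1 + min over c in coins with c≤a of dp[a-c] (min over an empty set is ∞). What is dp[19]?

 a  0  1  2  3  4  5  6  7  8  9 10 11 12 13 14 15 16 17 18 19 20 21
dp  0  -  -  1  -  -  1  -  1  2  -  1  2  -  2  3  2  2  3  2  3  4
(- denotes ∞ / unreachable)

2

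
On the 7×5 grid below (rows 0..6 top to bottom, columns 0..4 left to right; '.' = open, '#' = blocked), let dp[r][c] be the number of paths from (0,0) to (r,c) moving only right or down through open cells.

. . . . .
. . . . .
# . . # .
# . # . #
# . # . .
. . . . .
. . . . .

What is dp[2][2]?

r\c   0   1   2   3   4
  0   1   1   1   1   1
  1   1   2   3   4   5
  2   0   2   5   0   5
  3   0   2   0   0   0
  4   0   2   0   0   0
  5   0   2   2   2   2
  6   0   2   4   6   8

5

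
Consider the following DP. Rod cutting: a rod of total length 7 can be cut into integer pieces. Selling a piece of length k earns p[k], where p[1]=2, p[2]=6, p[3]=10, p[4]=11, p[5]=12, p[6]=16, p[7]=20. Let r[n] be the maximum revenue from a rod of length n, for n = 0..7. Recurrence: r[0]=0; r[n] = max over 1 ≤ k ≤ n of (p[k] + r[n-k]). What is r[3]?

   n    0    1    2    3    4    5    6    7
r[n]    0    2    6   10   12   16   20   22

10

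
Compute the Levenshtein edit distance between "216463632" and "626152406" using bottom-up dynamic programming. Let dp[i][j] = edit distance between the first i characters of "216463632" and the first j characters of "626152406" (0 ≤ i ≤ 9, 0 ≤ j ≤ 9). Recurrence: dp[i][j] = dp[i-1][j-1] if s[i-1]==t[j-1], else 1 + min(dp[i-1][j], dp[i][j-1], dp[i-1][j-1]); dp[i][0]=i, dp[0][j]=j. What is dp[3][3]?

2

   ''  6  2  6  1  5  2  4  0  6
''  0  1  2  3  4  5  6  7  8  9
 2  1  1  1  2  3  4  5  6  7  8
 1  2  2  2  2  2  3  4  5  6  7
 6  3  2  3  2  3  3  4  5  6  6
 4  4  3  3  3  3  4  4  4  5  6
 6  5  4  4  3  4  4  5  5  5  5
 3  6  5  5  4  4  5  5  6  6  6
 6  7  6  6  5  5  5  6  6  7  6
 3  8  7  7  6  6  6  6  7  7  7
 2  9  8  7  7  7  7  6  7  8  8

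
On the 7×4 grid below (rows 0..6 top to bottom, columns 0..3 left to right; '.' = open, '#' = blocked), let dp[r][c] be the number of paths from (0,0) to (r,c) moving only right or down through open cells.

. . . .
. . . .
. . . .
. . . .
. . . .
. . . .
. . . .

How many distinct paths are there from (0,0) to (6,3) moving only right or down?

84

r\c   0   1   2   3
  0   1   1   1   1
  1   1   2   3   4
  2   1   3   6  10
  3   1   4  10  20
  4   1   5  15  35
  5   1   6  21  56
  6   1   7  28  84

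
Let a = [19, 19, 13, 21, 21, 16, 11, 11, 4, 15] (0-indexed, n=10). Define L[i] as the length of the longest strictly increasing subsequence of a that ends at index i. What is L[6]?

   i    0    1    2    3    4    5    6    7    8    9
a[i]   19   19   13   21   21   16   11   11    4   15
L[i]    1    1    1    2    2    2    1    1    1    2

1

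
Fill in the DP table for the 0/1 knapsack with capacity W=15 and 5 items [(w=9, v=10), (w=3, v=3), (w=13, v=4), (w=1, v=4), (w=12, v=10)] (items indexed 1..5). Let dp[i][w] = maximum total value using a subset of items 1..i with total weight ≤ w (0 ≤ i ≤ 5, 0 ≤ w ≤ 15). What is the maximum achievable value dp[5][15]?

i\w   0   1   2   3   4   5   6   7   8   9  10  11  12  13  14  15
  0   0   0   0   0   0   0   0   0   0   0   0   0   0   0   0   0
  1   0   0   0   0   0   0   0   0   0  10  10  10  10  10  10  10
  2   0   0   0   3   3   3   3   3   3  10  10  10  13  13  13  13
  3   0   0   0   3   3   3   3   3   3  10  10  10  13  13  13  13
  4   0   4   4   4   7   7   7   7   7  10  14  14  14  17  17  17
  5   0   4   4   4   7   7   7   7   7  10  14  14  14  17  17  17

17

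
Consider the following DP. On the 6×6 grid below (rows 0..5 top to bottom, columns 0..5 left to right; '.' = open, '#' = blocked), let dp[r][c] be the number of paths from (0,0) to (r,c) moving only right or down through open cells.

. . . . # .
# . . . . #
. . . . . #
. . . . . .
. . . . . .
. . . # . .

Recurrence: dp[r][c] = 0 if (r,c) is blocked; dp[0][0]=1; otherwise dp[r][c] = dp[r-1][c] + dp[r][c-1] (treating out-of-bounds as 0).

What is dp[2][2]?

r\c   0   1   2   3   4   5
  0   1   1   1   1   0   0
  1   0   1   2   3   3   0
  2   0   1   3   6   9   0
  3   0   1   4  10  19  19
  4   0   1   5  15  34  53
  5   0   1   6   0  34  87

3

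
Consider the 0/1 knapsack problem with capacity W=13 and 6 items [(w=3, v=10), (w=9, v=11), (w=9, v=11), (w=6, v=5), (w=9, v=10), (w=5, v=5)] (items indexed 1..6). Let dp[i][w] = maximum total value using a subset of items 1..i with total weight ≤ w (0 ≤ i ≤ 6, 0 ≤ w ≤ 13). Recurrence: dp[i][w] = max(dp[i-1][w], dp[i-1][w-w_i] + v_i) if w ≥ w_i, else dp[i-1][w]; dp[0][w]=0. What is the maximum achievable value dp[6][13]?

21

i\w   0   1   2   3   4   5   6   7   8   9  10  11  12  13
  0   0   0   0   0   0   0   0   0   0   0   0   0   0   0
  1   0   0   0  10  10  10  10  10  10  10  10  10  10  10
  2   0   0   0  10  10  10  10  10  10  11  11  11  21  21
  3   0   0   0  10  10  10  10  10  10  11  11  11  21  21
  4   0   0   0  10  10  10  10  10  10  15  15  15  21  21
  5   0   0   0  10  10  10  10  10  10  15  15  15  21  21
  6   0   0   0  10  10  10  10  10  15  15  15  15  21  21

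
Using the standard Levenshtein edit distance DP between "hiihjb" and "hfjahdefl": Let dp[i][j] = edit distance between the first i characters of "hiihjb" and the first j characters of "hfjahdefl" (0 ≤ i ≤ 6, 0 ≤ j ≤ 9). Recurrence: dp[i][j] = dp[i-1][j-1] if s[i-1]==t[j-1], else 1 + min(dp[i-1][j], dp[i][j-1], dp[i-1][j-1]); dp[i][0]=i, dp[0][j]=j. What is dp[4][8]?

6

   ''  h  f  j  a  h  d  e  f  l
''  0  1  2  3  4  5  6  7  8  9
 h  1  0  1  2  3  4  5  6  7  8
 i  2  1  1  2  3  4  5  6  7  8
 i  3  2  2  2  3  4  5  6  7  8
 h  4  3  3  3  3  3  4  5  6  7
 j  5  4  4  3  4  4  4  5  6  7
 b  6  5  5  4  4  5  5  5  6  7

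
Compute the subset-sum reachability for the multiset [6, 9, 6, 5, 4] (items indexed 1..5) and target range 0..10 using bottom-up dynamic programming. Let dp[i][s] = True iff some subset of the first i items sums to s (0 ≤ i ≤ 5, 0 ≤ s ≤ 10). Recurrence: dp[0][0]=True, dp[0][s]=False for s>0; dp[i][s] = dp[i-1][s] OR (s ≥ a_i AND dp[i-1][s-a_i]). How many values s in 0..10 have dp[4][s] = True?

i\s   0   1   2   3   4   5   6   7   8   9  10
  0   T   F   F   F   F   F   F   F   F   F   F
  1   T   F   F   F   F   F   T   F   F   F   F
  2   T   F   F   F   F   F   T   F   F   T   F
  3   T   F   F   F   F   F   T   F   F   T   F
  4   T   F   F   F   F   T   T   F   F   T   F
  5   T   F   F   F   T   T   T   F   F   T   T

4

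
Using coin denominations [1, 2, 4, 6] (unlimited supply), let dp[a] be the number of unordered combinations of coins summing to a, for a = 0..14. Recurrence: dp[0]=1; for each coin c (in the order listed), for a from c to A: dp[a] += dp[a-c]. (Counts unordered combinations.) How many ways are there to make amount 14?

after  coin     0     1     2     3     4     5     6     7     8     9    10    11    12    13    14
          1     1     1     1     1     1     1     1     1     1     1     1     1     1     1     1
          2     1     1     2     2     3     3     4     4     5     5     6     6     7     7     8
          4     1     1     2     2     4     4     6     6     9     9    12    12    16    16    20
          6     1     1     2     2     4     4     7     7    11    11    16    16    23    23    31

31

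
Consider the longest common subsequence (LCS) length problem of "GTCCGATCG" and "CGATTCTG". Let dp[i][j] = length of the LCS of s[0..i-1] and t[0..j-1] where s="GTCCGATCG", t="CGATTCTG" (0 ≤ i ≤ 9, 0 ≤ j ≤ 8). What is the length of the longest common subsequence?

   ''  C  G  A  T  T  C  T  G
''  0  0  0  0  0  0  0  0  0
 G  0  0  1  1  1  1  1  1  1
 T  0  0  1  1  2  2  2  2  2
 C  0  1  1  1  2  2  3  3  3
 C  0  1  1  1  2  2  3  3  3
 G  0  1  2  2  2  2  3  3  4
 A  0  1  2  3  3  3  3  3  4
 T  0  1  2  3  4  4  4  4  4
 C  0  1  2  3  4  4  5  5  5
 G  0  1  2  3  4  4  5  5  6

6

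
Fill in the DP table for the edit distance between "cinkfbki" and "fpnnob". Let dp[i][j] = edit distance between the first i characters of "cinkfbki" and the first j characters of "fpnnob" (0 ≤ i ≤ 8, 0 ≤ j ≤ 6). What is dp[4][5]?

   ''  f  p  n  n  o  b
''  0  1  2  3  4  5  6
 c  1  1  2  3  4  5  6
 i  2  2  2  3  4  5  6
 n  3  3  3  2  3  4  5
 k  4  4  4  3  3  4  5
 f  5  4  5  4  4  4  5
 b  6  5  5  5  5  5  4
 k  7  6  6  6  6  6  5
 i  8  7  7  7  7  7  6

4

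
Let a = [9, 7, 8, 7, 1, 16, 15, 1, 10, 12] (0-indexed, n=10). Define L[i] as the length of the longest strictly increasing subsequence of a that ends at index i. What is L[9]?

   i    0    1    2    3    4    5    6    7    8    9
a[i]    9    7    8    7    1   16   15    1   10   12
L[i]    1    1    2    1    1    3    3    1    3    4

4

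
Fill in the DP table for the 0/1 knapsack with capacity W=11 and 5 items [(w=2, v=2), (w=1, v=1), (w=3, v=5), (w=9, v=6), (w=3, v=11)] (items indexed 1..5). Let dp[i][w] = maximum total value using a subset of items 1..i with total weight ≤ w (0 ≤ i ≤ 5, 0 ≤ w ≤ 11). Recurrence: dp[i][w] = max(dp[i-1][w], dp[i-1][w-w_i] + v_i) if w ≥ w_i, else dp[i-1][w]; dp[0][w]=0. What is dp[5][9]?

i\w   0   1   2   3   4   5   6   7   8   9  10  11
  0   0   0   0   0   0   0   0   0   0   0   0   0
  1   0   0   2   2   2   2   2   2   2   2   2   2
  2   0   1   2   3   3   3   3   3   3   3   3   3
  3   0   1   2   5   6   7   8   8   8   8   8   8
  4   0   1   2   5   6   7   8   8   8   8   8   8
  5   0   1   2  11  12  13  16  17  18  19  19  19

19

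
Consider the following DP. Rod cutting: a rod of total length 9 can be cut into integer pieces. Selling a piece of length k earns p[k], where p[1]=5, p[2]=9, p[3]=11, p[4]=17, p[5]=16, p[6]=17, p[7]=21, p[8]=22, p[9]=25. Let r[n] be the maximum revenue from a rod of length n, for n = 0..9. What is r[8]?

40

   n    0    1    2    3    4    5    6    7    8    9
r[n]    0    5   10   15   20   25   30   35   40   45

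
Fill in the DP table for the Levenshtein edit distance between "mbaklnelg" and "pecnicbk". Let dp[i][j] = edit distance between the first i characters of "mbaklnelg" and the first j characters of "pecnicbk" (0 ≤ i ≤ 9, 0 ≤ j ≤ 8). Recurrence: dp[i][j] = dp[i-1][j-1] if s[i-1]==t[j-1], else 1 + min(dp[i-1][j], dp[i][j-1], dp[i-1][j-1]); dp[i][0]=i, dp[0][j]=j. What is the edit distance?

9

   ''  p  e  c  n  i  c  b  k
''  0  1  2  3  4  5  6  7  8
 m  1  1  2  3  4  5  6  7  8
 b  2  2  2  3  4  5  6  6  7
 a  3  3  3  3  4  5  6  7  7
 k  4  4  4  4  4  5  6  7  7
 l  5  5  5  5  5  5  6  7  8
 n  6  6  6  6  5  6  6  7  8
 e  7  7  6  7  6  6  7  7  8
 l  8  8  7  7  7  7  7  8  8
 g  9  9  8  8  8  8  8  8  9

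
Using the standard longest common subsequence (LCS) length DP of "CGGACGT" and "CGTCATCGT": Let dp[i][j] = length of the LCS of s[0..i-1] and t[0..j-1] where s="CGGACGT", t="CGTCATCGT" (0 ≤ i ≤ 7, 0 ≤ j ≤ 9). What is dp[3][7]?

   ''  C  G  T  C  A  T  C  G  T
''  0  0  0  0  0  0  0  0  0  0
 C  0  1  1  1  1  1  1  1  1  1
 G  0  1  2  2  2  2  2  2  2  2
 G  0  1  2  2  2  2  2  2  3  3
 A  0  1  2  2  2  3  3  3  3  3
 C  0  1  2  2  3  3  3  4  4  4
 G  0  1  2  2  3  3  3  4  5  5
 T  0  1  2  3  3  3  4  4  5  6

2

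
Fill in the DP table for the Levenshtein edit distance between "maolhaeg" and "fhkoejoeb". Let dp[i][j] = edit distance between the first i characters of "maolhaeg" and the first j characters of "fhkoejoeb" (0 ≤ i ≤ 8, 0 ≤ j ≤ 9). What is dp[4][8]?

7

   ''  f  h  k  o  e  j  o  e  b
''  0  1  2  3  4  5  6  7  8  9
 m  1  1  2  3  4  5  6  7  8  9
 a  2  2  2  3  4  5  6  7  8  9
 o  3  3  3  3  3  4  5  6  7  8
 l  4  4  4  4  4  4  5  6  7  8
 h  5  5  4  5  5  5  5  6  7  8
 a  6  6  5  5  6  6  6  6  7  8
 e  7  7  6  6  6  6  7  7  6  7
 g  8  8  7  7  7  7  7  8  7  7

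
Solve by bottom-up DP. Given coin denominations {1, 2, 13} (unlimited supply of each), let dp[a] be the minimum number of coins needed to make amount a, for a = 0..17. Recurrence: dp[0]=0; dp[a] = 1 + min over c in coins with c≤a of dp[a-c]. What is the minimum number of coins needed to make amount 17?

3

 a  0  1  2  3  4  5  6  7  8  9 10 11 12 13 14 15 16 17
dp  0  1  1  2  2  3  3  4  4  5  5  6  6  1  2  2  3  3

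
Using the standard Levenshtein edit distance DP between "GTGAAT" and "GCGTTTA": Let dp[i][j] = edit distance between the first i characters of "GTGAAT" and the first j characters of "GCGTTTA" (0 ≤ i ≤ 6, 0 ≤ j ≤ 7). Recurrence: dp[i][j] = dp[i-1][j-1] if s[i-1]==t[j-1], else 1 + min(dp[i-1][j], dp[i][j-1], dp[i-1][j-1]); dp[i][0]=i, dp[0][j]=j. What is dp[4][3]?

   ''  G  C  G  T  T  T  A
''  0  1  2  3  4  5  6  7
 G  1  0  1  2  3  4  5  6
 T  2  1  1  2  2  3  4  5
 G  3  2  2  1  2  3  4  5
 A  4  3  3  2  2  3  4  4
 A  5  4  4  3  3  3  4  4
 T  6  5  5  4  3  3  3  4

2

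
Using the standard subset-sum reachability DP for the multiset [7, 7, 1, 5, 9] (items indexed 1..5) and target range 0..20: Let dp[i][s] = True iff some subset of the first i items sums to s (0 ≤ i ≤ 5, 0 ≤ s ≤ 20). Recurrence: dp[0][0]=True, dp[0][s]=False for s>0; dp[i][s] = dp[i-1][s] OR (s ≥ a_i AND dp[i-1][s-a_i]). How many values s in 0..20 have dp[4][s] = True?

i\s   0   1   2   3   4   5   6   7   8   9  10  11  12  13  14  15  16  17  18  19  20
  0   T   F   F   F   F   F   F   F   F   F   F   F   F   F   F   F   F   F   F   F   F
  1   T   F   F   F   F   F   F   T   F   F   F   F   F   F   F   F   F   F   F   F   F
  2   T   F   F   F   F   F   F   T   F   F   F   F   F   F   T   F   F   F   F   F   F
  3   T   T   F   F   F   F   F   T   T   F   F   F   F   F   T   T   F   F   F   F   F
  4   T   T   F   F   F   T   T   T   T   F   F   F   T   T   T   T   F   F   F   T   T
  5   T   T   F   F   F   T   T   T   T   T   T   F   T   T   T   T   T   T   F   T   T

12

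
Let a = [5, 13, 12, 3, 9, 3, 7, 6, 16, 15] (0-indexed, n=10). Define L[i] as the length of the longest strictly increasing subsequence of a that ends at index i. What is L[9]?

   i    0    1    2    3    4    5    6    7    8    9
a[i]    5   13   12    3    9    3    7    6   16   15
L[i]    1    2    2    1    2    1    2    2    3    3

3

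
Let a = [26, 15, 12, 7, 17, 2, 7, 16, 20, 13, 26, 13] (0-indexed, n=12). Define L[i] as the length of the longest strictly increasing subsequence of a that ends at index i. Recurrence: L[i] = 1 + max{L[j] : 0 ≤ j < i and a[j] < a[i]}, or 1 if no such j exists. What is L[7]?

3

   i    0    1    2    3    4    5    6    7    8    9   10   11
a[i]   26   15   12    7   17    2    7   16   20   13   26   13
L[i]    1    1    1    1    2    1    2    3    4    3    5    3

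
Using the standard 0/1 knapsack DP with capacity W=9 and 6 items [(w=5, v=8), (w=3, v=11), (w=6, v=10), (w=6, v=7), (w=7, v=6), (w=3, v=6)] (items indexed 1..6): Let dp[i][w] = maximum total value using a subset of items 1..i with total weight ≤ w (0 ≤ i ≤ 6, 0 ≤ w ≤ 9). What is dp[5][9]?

21

i\w   0   1   2   3   4   5   6   7   8   9
  0   0   0   0   0   0   0   0   0   0   0
  1   0   0   0   0   0   8   8   8   8   8
  2   0   0   0  11  11  11  11  11  19  19
  3   0   0   0  11  11  11  11  11  19  21
  4   0   0   0  11  11  11  11  11  19  21
  5   0   0   0  11  11  11  11  11  19  21
  6   0   0   0  11  11  11  17  17  19  21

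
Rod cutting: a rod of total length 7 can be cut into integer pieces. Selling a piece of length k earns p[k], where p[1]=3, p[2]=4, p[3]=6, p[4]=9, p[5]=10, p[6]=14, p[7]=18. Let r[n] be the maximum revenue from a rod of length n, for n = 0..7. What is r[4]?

   n    0    1    2    3    4    5    6    7
r[n]    0    3    6    9   12   15   18   21

12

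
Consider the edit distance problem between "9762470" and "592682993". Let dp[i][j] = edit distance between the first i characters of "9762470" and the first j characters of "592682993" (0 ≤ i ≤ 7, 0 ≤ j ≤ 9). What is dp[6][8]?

5

   ''  5  9  2  6  8  2  9  9  3
''  0  1  2  3  4  5  6  7  8  9
 9  1  1  1  2  3  4  5  6  7  8
 7  2  2  2  2  3  4  5  6  7  8
 6  3  3  3  3  2  3  4  5  6  7
 2  4  4  4  3  3  3  3  4  5  6
 4  5  5  5  4  4  4  4  4  5  6
 7  6  6  6  5  5  5  5  5  5  6
 0  7  7  7  6  6  6  6  6  6  6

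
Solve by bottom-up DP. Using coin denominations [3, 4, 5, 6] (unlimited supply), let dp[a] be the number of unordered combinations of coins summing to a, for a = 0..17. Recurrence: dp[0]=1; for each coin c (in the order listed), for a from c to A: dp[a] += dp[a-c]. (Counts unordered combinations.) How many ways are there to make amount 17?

after  coin     0     1     2     3     4     5     6     7     8     9    10    11    12    13    14    15    16    17
          3     1     0     0     1     0     0     1     0     0     1     0     0     1     0     0     1     0     0
          4     1     0     0     1     1     0     1     1     1     1     1     1     2     1     1     2     2     1
          5     1     0     0     1     1     1     1     1     2     2     2     2     3     3     3     4     4     4
          6     1     0     0     1     1     1     2     1     2     3     3     3     5     4     5     7     7     7

7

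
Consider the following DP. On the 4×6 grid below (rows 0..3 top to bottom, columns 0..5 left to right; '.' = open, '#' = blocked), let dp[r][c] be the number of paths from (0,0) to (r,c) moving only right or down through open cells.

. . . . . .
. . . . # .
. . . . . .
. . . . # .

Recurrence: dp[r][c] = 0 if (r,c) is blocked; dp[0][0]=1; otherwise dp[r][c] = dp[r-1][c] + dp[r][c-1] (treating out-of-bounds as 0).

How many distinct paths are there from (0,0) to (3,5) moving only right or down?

11

r\c   0   1   2   3   4   5
  0   1   1   1   1   1   1
  1   1   2   3   4   0   1
  2   1   3   6  10  10  11
  3   1   4  10  20   0  11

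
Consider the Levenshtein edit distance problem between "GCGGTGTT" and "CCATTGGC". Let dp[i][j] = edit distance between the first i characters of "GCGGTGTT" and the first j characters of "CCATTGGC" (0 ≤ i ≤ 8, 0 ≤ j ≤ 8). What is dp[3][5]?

   ''  C  C  A  T  T  G  G  C
''  0  1  2  3  4  5  6  7  8
 G  1  1  2  3  4  5  5  6  7
 C  2  1  1  2  3  4  5  6  6
 G  3  2  2  2  3  4  4  5  6
 G  4  3  3  3  3  4  4  4  5
 T  5  4  4  4  3  3  4  5  5
 G  6  5  5  5  4  4  3  4  5
 T  7  6  6  6  5  4  4  4  5
 T  8  7  7  7  6  5  5  5  5

4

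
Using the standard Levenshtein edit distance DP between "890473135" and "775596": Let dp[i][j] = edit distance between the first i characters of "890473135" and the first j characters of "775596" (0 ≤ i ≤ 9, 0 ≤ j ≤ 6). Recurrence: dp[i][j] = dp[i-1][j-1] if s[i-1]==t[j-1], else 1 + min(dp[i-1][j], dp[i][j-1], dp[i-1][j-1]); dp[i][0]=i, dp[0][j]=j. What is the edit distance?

8

   ''  7  7  5  5  9  6
''  0  1  2  3  4  5  6
 8  1  1  2  3  4  5  6
 9  2  2  2  3  4  4  5
 0  3  3  3  3  4  5  5
 4  4  4  4  4  4  5  6
 7  5  4  4  5  5  5  6
 3  6  5  5  5  6  6  6
 1  7  6  6  6  6  7  7
 3  8  7  7  7  7  7  8
 5  9  8  8  7  7  8  8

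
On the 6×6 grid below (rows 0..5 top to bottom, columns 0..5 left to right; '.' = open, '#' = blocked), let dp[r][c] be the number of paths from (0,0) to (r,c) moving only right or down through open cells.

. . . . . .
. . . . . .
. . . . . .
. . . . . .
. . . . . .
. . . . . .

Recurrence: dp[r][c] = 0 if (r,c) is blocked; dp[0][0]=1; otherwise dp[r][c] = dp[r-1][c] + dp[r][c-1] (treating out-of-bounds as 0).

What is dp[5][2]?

r\c   0   1   2   3   4   5
  0   1   1   1   1   1   1
  1   1   2   3   4   5   6
  2   1   3   6  10  15  21
  3   1   4  10  20  35  56
  4   1   5  15  35  70 126
  5   1   6  21  56 126 252

21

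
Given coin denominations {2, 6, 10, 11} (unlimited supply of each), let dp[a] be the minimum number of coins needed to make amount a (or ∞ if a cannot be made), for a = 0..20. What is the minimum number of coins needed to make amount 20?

 a  0  1  2  3  4  5  6  7  8  9 10 11 12 13 14 15 16 17 18 19 20
dp  0  -  1  -  2  -  1  -  2  -  1  1  2  2  3  3  2  2  3  3  2
(- denotes ∞ / unreachable)

2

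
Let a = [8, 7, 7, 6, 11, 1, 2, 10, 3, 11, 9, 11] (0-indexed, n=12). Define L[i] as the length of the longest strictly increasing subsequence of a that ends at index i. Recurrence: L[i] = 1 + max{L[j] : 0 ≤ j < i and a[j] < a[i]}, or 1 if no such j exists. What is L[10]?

4

   i    0    1    2    3    4    5    6    7    8    9   10   11
a[i]    8    7    7    6   11    1    2   10    3   11    9   11
L[i]    1    1    1    1    2    1    2    3    3    4    4    5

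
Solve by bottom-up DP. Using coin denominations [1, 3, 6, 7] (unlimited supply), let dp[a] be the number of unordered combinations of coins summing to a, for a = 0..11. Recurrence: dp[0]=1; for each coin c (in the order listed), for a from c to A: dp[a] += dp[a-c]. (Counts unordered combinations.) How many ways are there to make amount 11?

after  coin     0     1     2     3     4     5     6     7     8     9    10    11
          1     1     1     1     1     1     1     1     1     1     1     1     1
          3     1     1     1     2     2     2     3     3     3     4     4     4
          6     1     1     1     2     2     2     4     4     4     6     6     6
          7     1     1     1     2     2     2     4     5     5     7     8     8

8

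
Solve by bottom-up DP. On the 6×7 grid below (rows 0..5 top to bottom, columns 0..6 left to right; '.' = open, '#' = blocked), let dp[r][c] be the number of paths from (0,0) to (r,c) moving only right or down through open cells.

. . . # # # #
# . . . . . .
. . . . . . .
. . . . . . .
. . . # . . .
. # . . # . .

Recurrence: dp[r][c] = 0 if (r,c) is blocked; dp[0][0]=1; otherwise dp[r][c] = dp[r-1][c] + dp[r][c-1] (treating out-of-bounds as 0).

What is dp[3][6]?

36

r\c   0   1   2   3   4   5   6
  0   1   1   1   0   0   0   0
  1   0   1   2   2   2   2   2
  2   0   1   3   5   7   9  11
  3   0   1   4   9  16  25  36
  4   0   1   5   0  16  41  77
  5   0   0   5   5   0  41 118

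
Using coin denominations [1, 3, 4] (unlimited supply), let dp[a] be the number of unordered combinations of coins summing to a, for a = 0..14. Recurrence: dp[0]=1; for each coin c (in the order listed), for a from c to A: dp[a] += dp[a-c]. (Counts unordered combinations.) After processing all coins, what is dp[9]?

after  coin     0     1     2     3     4     5     6     7     8     9    10    11    12    13    14
          1     1     1     1     1     1     1     1     1     1     1     1     1     1     1     1
          3     1     1     1     2     2     2     3     3     3     4     4     4     5     5     5
          4     1     1     1     2     3     3     4     5     6     7     8     9    11    12    13

7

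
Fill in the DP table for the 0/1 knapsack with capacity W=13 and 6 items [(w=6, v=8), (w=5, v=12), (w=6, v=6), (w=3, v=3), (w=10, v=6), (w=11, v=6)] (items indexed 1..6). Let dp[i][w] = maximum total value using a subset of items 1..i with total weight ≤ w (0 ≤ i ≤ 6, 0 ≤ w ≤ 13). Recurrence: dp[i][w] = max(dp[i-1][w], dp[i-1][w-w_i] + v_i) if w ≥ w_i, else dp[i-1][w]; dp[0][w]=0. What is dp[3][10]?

i\w   0   1   2   3   4   5   6   7   8   9  10  11  12  13
  0   0   0   0   0   0   0   0   0   0   0   0   0   0   0
  1   0   0   0   0   0   0   8   8   8   8   8   8   8   8
  2   0   0   0   0   0  12  12  12  12  12  12  20  20  20
  3   0   0   0   0   0  12  12  12  12  12  12  20  20  20
  4   0   0   0   3   3  12  12  12  15  15  15  20  20  20
  5   0   0   0   3   3  12  12  12  15  15  15  20  20  20
  6   0   0   0   3   3  12  12  12  15  15  15  20  20  20

12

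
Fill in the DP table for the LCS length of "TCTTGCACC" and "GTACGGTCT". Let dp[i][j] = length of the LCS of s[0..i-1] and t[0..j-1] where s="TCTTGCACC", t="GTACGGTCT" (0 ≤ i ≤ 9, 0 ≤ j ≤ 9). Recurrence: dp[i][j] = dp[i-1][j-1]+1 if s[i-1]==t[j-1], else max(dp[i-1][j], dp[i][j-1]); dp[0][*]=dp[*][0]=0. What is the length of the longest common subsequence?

   ''  G  T  A  C  G  G  T  C  T
''  0  0  0  0  0  0  0  0  0  0
 T  0  0  1  1  1  1  1  1  1  1
 C  0  0  1  1  2  2  2  2  2  2
 T  0  0  1  1  2  2  2  3  3  3
 T  0  0  1  1  2  2  2  3  3  4
 G  0  1  1  1  2  3  3  3  3  4
 C  0  1  1  1  2  3  3  3  4  4
 A  0  1  1  2  2  3  3  3  4  4
 C  0  1  1  2  3  3  3  3  4  4
 C  0  1  1  2  3  3  3  3  4  4

4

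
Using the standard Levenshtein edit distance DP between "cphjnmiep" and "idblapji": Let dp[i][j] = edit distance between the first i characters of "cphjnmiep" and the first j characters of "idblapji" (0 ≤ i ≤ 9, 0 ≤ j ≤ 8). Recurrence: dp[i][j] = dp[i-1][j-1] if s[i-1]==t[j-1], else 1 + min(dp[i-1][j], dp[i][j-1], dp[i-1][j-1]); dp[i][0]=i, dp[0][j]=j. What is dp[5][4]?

5

   ''  i  d  b  l  a  p  j  i
''  0  1  2  3  4  5  6  7  8
 c  1  1  2  3  4  5  6  7  8
 p  2  2  2  3  4  5  5  6  7
 h  3  3  3  3  4  5  6  6  7
 j  4  4  4  4  4  5  6  6  7
 n  5  5  5  5  5  5  6  7  7
 m  6  6  6  6  6  6  6  7  8
 i  7  6  7  7  7  7  7  7  7
 e  8  7  7  8  8  8  8  8  8
 p  9  8  8  8  9  9  8  9  9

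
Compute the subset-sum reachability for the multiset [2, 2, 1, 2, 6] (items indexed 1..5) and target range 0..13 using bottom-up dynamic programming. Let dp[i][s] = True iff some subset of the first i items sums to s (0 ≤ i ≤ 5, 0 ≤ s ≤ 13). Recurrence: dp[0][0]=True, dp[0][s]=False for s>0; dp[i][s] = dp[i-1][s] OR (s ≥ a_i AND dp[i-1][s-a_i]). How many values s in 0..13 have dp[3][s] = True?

6

i\s   0   1   2   3   4   5   6   7   8   9  10  11  12  13
  0   T   F   F   F   F   F   F   F   F   F   F   F   F   F
  1   T   F   T   F   F   F   F   F   F   F   F   F   F   F
  2   T   F   T   F   T   F   F   F   F   F   F   F   F   F
  3   T   T   T   T   T   T   F   F   F   F   F   F   F   F
  4   T   T   T   T   T   T   T   T   F   F   F   F   F   F
  5   T   T   T   T   T   T   T   T   T   T   T   T   T   T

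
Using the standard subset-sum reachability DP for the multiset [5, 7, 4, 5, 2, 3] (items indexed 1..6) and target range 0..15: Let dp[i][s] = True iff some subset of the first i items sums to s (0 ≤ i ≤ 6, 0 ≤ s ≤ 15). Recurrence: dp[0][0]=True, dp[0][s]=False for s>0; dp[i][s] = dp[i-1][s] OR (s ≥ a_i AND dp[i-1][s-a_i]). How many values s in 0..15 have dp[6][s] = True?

i\s   0   1   2   3   4   5   6   7   8   9  10  11  12  13  14  15
  0   T   F   F   F   F   F   F   F   F   F   F   F   F   F   F   F
  1   T   F   F   F   F   T   F   F   F   F   F   F   F   F   F   F
  2   T   F   F   F   F   T   F   T   F   F   F   F   T   F   F   F
  3   T   F   F   F   T   T   F   T   F   T   F   T   T   F   F   F
  4   T   F   F   F   T   T   F   T   F   T   T   T   T   F   T   F
  5   T   F   T   F   T   T   T   T   F   T   T   T   T   T   T   F
  6   T   F   T   T   T   T   T   T   T   T   T   T   T   T   T   T

15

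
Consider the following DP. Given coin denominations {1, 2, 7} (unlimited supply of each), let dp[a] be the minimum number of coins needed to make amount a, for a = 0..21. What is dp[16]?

 a  0  1  2  3  4  5  6  7  8  9 10 11 12 13 14 15 16 17 18 19 20 21
dp  0  1  1  2  2  3  3  1  2  2  3  3  4  4  2  3  3  4  4  5  5  3

3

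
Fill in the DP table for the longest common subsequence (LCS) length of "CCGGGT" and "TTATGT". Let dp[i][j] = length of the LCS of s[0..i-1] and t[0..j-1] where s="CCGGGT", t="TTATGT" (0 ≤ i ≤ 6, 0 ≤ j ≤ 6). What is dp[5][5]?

   ''  T  T  A  T  G  T
''  0  0  0  0  0  0  0
 C  0  0  0  0  0  0  0
 C  0  0  0  0  0  0  0
 G  0  0  0  0  0  1  1
 G  0  0  0  0  0  1  1
 G  0  0  0  0  0  1  1
 T  0  1  1  1  1  1  2

1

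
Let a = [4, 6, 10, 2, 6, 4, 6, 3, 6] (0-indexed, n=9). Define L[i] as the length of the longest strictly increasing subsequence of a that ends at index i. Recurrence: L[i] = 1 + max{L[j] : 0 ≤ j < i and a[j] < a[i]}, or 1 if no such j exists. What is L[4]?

2

   i    0    1    2    3    4    5    6    7    8
a[i]    4    6   10    2    6    4    6    3    6
L[i]    1    2    3    1    2    2    3    2    3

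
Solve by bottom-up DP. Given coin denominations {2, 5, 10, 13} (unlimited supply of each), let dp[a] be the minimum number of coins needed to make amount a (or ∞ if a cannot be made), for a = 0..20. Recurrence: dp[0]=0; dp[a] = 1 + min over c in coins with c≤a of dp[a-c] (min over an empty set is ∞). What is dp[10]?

 a  0  1  2  3  4  5  6  7  8  9 10 11 12 13 14 15 16 17 18 19 20
dp  0  -  1  -  2  1  3  2  4  3  1  4  2  1  3  2  4  3  2  4  2
(- denotes ∞ / unreachable)

1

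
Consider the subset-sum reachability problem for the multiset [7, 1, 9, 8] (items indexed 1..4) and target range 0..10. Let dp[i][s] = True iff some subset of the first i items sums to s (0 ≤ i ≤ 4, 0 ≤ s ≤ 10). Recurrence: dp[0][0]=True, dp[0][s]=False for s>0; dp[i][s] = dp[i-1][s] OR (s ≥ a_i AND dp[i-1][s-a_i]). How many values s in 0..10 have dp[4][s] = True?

i\s   0   1   2   3   4   5   6   7   8   9  10
  0   T   F   F   F   F   F   F   F   F   F   F
  1   T   F   F   F   F   F   F   T   F   F   F
  2   T   T   F   F   F   F   F   T   T   F   F
  3   T   T   F   F   F   F   F   T   T   T   T
  4   T   T   F   F   F   F   F   T   T   T   T

6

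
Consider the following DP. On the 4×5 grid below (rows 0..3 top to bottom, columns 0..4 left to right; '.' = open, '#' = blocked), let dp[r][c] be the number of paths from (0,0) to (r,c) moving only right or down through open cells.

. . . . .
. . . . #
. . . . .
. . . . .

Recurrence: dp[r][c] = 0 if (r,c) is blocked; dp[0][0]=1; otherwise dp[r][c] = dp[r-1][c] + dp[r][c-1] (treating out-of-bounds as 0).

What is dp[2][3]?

10

r\c   0   1   2   3   4
  0   1   1   1   1   1
  1   1   2   3   4   0
  2   1   3   6  10  10
  3   1   4  10  20  30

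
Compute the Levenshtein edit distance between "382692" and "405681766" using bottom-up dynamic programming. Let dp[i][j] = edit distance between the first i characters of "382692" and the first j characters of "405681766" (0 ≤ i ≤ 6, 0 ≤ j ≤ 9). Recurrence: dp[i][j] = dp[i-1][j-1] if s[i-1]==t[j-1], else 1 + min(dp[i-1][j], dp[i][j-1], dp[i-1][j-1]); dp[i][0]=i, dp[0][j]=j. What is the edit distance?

8

   ''  4  0  5  6  8  1  7  6  6
''  0  1  2  3  4  5  6  7  8  9
 3  1  1  2  3  4  5  6  7  8  9
 8  2  2  2  3  4  4  5  6  7  8
 2  3  3  3  3  4  5  5  6  7  8
 6  4  4  4  4  3  4  5  6  6  7
 9  5  5  5  5  4  4  5  6  7  7
 2  6  6  6  6  5  5  5  6  7  8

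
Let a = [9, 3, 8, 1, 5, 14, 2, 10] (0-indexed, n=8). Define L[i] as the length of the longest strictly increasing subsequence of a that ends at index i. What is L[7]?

   i    0    1    2    3    4    5    6    7
a[i]    9    3    8    1    5   14    2   10
L[i]    1    1    2    1    2    3    2    3

3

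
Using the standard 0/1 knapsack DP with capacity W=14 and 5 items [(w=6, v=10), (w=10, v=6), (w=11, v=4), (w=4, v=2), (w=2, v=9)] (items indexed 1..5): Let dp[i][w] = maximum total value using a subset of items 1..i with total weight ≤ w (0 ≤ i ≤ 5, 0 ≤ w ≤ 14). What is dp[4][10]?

i\w   0   1   2   3   4   5   6   7   8   9  10  11  12  13  14
  0   0   0   0   0   0   0   0   0   0   0   0   0   0   0   0
  1   0   0   0   0   0   0  10  10  10  10  10  10  10  10  10
  2   0   0   0   0   0   0  10  10  10  10  10  10  10  10  10
  3   0   0   0   0   0   0  10  10  10  10  10  10  10  10  10
  4   0   0   0   0   2   2  10  10  10  10  12  12  12  12  12
  5   0   0   9   9   9   9  11  11  19  19  19  19  21  21  21

12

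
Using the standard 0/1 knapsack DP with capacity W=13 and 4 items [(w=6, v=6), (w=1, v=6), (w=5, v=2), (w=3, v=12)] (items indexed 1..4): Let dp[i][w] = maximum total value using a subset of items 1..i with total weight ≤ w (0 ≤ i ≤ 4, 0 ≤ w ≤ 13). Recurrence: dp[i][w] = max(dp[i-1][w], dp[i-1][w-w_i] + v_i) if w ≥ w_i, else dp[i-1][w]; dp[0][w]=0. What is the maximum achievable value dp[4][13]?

i\w   0   1   2   3   4   5   6   7   8   9  10  11  12  13
  0   0   0   0   0   0   0   0   0   0   0   0   0   0   0
  1   0   0   0   0   0   0   6   6   6   6   6   6   6   6
  2   0   6   6   6   6   6   6  12  12  12  12  12  12  12
  3   0   6   6   6   6   6   8  12  12  12  12  12  14  14
  4   0   6   6  12  18  18  18  18  18  20  24  24  24  24

24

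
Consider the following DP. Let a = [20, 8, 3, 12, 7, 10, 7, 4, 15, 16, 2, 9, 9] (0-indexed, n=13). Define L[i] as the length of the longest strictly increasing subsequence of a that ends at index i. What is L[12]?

3

   i    0    1    2    3    4    5    6    7    8    9   10   11   12
a[i]   20    8    3   12    7   10    7    4   15   16    2    9    9
L[i]    1    1    1    2    2    3    2    2    4    5    1    3    3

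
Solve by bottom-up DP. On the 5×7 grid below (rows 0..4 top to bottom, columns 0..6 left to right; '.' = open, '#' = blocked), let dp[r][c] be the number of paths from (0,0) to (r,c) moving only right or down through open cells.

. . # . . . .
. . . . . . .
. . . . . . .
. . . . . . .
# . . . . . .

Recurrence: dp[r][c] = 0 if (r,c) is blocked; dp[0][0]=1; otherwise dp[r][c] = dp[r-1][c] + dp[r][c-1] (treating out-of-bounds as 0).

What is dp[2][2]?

r\c   0   1   2   3   4   5   6
  0   1   1   0   0   0   0   0
  1   1   2   2   2   2   2   2
  2   1   3   5   7   9  11  13
  3   1   4   9  16  25  36  49
  4   0   4  13  29  54  90 139

5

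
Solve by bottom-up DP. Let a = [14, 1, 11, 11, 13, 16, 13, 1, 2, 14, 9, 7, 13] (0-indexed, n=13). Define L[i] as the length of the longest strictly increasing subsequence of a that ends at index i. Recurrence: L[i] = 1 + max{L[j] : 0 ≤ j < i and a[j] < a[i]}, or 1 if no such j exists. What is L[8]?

2

   i    0    1    2    3    4    5    6    7    8    9   10   11   12
a[i]   14    1   11   11   13   16   13    1    2   14    9    7   13
L[i]    1    1    2    2    3    4    3    1    2    4    3    3    4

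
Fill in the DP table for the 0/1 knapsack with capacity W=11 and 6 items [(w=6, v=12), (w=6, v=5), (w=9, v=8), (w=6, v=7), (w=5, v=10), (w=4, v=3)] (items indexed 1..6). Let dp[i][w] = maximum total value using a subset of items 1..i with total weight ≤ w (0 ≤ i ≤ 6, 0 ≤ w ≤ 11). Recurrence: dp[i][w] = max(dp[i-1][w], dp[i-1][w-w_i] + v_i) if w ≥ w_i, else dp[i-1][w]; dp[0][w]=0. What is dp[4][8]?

12

i\w   0   1   2   3   4   5   6   7   8   9  10  11
  0   0   0   0   0   0   0   0   0   0   0   0   0
  1   0   0   0   0   0   0  12  12  12  12  12  12
  2   0   0   0   0   0   0  12  12  12  12  12  12
  3   0   0   0   0   0   0  12  12  12  12  12  12
  4   0   0   0   0   0   0  12  12  12  12  12  12
  5   0   0   0   0   0  10  12  12  12  12  12  22
  6   0   0   0   0   3  10  12  12  12  13  15  22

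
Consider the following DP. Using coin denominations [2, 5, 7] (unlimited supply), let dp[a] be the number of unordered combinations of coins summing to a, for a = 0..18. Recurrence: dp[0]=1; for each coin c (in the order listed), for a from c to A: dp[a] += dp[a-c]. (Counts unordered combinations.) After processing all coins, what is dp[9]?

2

after  coin     0     1     2     3     4     5     6     7     8     9    10    11    12    13    14    15    16    17    18
          2     1     0     1     0     1     0     1     0     1     0     1     0     1     0     1     0     1     0     1
          5     1     0     1     0     1     1     1     1     1     1     2     1     2     1     2     2     2     2     2
          7     1     0     1     0     1     1     1     2     1     2     2     2     3     2     4     3     4     4     4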